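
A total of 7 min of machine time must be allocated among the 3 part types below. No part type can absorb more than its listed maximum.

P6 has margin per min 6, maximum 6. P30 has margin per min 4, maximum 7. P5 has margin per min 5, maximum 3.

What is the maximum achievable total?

Rank by margin per min: P6 6 > P5 5 > P30 4.
P6: +6 to 6 (cap) ; 1 left.
P5 has room for 3 but only 1 remain, so it gets 1.
Total = 6×6 + 5×1 = 41.

41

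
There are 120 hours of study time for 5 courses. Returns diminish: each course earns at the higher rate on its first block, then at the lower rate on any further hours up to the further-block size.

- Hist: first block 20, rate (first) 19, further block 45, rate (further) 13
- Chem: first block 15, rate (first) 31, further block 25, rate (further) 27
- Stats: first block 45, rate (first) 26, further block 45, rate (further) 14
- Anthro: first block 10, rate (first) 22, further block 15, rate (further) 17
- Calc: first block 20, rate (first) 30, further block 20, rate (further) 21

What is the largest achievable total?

Rank every tier by rate: Chem/first 31 > Calc/first 30 > Chem/second 27 > Stats/first 26 > Anthro/first 22 > Calc/second 21 > Hist/first 19 > Anthro/second 17 > Stats/second 14 > Hist/second 13.
Fill Chem first block (15 at 31) — 105 left.
Calc/first (30): +20 — 85 left.
Chem/second (27): +25 — 60 left.
Stats/first (26): +45 — 15 left.
Anthro first at 22: fill all 10 — 5 left.
Calc second at 21: only 5 left, fill 5.
Total = 31×15 + 30×20 + 27×25 + 26×45 + 22×10 + 21×5 = 3235.

3235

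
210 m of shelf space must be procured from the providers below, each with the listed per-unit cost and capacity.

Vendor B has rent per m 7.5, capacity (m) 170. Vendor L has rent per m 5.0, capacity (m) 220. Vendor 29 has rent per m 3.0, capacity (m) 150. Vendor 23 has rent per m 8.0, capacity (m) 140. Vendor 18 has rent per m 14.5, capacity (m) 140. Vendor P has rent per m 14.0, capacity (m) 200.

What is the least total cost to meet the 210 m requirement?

750

Fill from the cheapest provider first.
Vendor 29 (3.0): use full 150 → 60 m to go.
Take 60 from Vendor L at 5.0 to finish.
Vendor B, Vendor 23, Vendor P, Vendor 18: unused.
Cost = 150×3.0 + 60×5.0 = 750.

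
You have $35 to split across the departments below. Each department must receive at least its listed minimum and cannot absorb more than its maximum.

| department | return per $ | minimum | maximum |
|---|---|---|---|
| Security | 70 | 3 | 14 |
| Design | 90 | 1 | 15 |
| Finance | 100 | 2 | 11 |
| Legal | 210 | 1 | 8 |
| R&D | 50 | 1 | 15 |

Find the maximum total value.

4120

Meeting every minimum uses 3+1+2+1+1 = 8 $, leaving 27.
Rank by return per $: Legal 210 > Finance 100 > Design 90 > Security 70 > R&D 50.
Legal takes 7 more to reach its cap of 8 ; 20 left.
Give Finance 9 more to hit its cap of 11 ; 11 left.
Only 11 left; Design takes them to reach 12.
Total = 70×3 + 90×12 + 100×11 + 210×8 + 50×1 = 4120.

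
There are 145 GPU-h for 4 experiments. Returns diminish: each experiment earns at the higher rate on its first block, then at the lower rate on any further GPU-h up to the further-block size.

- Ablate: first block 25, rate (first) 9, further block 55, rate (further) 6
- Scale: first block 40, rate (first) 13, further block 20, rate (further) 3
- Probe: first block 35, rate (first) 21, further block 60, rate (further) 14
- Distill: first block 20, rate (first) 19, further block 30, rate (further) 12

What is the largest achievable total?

2345

Rank every tier by rate: Probe/first 21 > Distill/first 19 > Probe/second 14 > Scale/first 13 > Distill/second 12 > Ablate/first 9 > Ablate/second 6 > Scale/second 3.
Probe/first (21): +35 — 110 left.
Fill Distill first block (20 at 19) — 90 left.
Probe second at 14: fill all 60 — 30 left.
30 remain; put them into Scale first at 13.
Total = 21×35 + 19×20 + 14×60 + 13×30 = 2345.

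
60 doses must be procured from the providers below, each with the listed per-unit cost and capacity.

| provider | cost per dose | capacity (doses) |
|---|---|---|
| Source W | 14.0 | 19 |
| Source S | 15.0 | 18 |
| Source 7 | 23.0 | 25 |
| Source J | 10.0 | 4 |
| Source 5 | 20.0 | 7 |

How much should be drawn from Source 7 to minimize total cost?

12

Cheapest first:
Source J (10.0): use full 4 → 56 doses to go.
Source W at 14.0: take all 19 doses → 37 still needed.
Take 18 from Source S at 15.0 → need 19 more.
Source 5 at 20.0: take all 7 doses → 12 still needed.
Take 12 from Source 7 at 23.0 to finish.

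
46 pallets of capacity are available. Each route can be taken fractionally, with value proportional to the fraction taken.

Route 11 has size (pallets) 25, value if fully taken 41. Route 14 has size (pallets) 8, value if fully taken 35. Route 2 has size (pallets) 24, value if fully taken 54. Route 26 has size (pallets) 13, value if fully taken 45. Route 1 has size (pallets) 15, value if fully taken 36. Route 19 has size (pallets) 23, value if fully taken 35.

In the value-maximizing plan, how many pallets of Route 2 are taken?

Rank by value-to-size ratio: Route 14 35/8≈4.38, Route 26 45/13≈3.46, Route 1 36/15≈2.4, Route 2 54/24≈2.25, Route 11 41/25≈1.64, Route 19 35/23≈1.52.
Take all of Route 14 (8 pallets, value 35) ; 38 pallets left.
All 13 pallets of Route 26 fit (value 45) ; 25 remain.
Take all of Route 1 (15 pallets, value 36) ; 10 pallets left.
10 pallets left: a 10/24 share of Route 2 gives 54×10/24 = 22.5.

10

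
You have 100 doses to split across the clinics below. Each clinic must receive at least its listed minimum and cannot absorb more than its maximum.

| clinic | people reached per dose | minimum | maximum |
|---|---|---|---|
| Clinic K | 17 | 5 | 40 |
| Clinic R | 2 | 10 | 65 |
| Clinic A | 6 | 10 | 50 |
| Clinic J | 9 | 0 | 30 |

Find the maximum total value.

1090

Meeting every minimum uses 5+10+10+0 = 25 doses, leaving 75.
Highest people reached per dose first: Clinic K 17 > Clinic J 9 > Clinic A 6 > Clinic R 2.
Clinic K takes 35 more to reach its cap of 40 → 40 left.
Give Clinic J 30 more to hit its cap of 30 → 10 left.
Clinic A: +10 (room for 40) → 20. Pool exhausted.
Total = 17×40 + 2×10 + 6×20 + 9×30 = 1090.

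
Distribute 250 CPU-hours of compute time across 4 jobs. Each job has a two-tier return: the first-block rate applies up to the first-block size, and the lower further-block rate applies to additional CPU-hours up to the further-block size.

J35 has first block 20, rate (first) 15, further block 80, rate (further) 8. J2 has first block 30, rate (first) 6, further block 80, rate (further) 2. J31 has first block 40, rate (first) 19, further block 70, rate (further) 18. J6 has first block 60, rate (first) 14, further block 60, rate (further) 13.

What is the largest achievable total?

Rank every tier by rate: J31/T1 19 > J31/T2 18 > J35/T1 15 > J6/T1 14 > J6/T2 13 > J35/T2 8 > J2/T1 6 > J2/T2 2.
J31/T1 (19): +40 ; 210 left.
J31/T2 (18): +70 ; 140 left.
J35 T1 at 15: fill all 20 ; 120 left.
J6/T1 (14): +60 ; 60 left.
J6 T2 at 13: fill all 60 ; 0 left.
Total = 19×40 + 18×70 + 15×20 + 14×60 + 13×60 = 3940.

3940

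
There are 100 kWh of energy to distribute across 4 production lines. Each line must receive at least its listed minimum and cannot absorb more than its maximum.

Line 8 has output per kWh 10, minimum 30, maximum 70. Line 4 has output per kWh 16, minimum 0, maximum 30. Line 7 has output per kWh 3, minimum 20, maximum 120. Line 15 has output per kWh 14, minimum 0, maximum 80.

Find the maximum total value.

Meeting every minimum uses 30+0+20+0 = 50 kWh, leaving 50.
Highest output per kWh first: Line 4 16 > Line 15 14 > Line 8 10 > Line 7 3.
Line 4 takes 30 more to reach its cap of 30 ; 20 left.
Line 15 has room for 80 more but only 20 remain, so it gets 20.
Total = 10×30 + 16×30 + 3×20 + 14×20 = 1120.

1120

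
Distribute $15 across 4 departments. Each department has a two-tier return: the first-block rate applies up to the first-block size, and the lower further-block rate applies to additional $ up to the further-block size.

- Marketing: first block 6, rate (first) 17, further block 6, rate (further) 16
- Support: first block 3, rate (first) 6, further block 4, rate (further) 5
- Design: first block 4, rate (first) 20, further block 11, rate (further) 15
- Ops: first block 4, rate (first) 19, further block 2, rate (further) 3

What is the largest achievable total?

Order all 8 blocks by rate: Design/T1 20 > Ops/T1 19 > Marketing/T1 17 > Marketing/T2 16 > Design/T2 15 > Support/T1 6 > Support/T2 5 > Ops/T2 3.
Fill Design T1 block (4 at 20) → 11 left.
Ops/T1 (19): +4 → 7 left.
Marketing T1 at 17: fill all 6 → 1 left.
Marketing/T2: +1 of 6 at 16; pool empty.
Total = 20×4 + 19×4 + 17×6 + 16×1 = 274.

274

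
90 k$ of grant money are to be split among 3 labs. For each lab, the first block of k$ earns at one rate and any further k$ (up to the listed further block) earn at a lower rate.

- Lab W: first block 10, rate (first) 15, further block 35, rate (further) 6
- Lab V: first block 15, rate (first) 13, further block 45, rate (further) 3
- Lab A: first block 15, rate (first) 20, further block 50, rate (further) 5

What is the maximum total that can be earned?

Order all 6 blocks by rate: Lab A/first 20 > Lab W/first 15 > Lab V/first 13 > Lab W/second 6 > Lab A/second 5 > Lab V/second 3.
Lab A first at 20: fill all 15 ; 75 left.
Fill Lab W first block (10 at 15) ; 65 left.
Lab V first at 13: fill all 15 ; 50 left.
Fill Lab W second block (35 at 6) ; 15 left.
Lab A second at 5: only 15 left, fill 15.
Total = 20×15 + 15×10 + 13×15 + 6×35 + 5×15 = 930.

930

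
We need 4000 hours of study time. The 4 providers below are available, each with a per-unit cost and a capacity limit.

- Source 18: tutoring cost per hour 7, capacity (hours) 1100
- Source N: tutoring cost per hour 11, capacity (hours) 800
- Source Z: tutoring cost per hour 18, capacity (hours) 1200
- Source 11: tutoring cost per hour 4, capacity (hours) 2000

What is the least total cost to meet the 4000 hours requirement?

26300

Cheapest first:
Source 11 (4): use full 2000 — 2000 hours to go.
Source 18 at 7: take all 1100 hours — 900 still needed.
Take 800 from Source N at 11 — need 100 more.
Source Z (18): take the remaining 100 — done.
Cost = 2000×4 + 1100×7 + 800×11 + 100×18 = 26300.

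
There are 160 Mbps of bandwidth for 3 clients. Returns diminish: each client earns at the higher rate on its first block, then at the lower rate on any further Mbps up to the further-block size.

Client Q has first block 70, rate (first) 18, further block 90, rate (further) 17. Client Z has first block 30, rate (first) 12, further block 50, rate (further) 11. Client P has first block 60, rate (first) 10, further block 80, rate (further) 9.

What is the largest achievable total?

2790

Order all 6 blocks by rate: Client Q/tier1 18 > Client Q/tier2 17 > Client Z/tier1 12 > Client Z/tier2 11 > Client P/tier1 10 > Client P/tier2 9.
Client Q tier1 at 18: fill all 70 — 90 left.
Client Q/tier2 (17): +90 — 0 left.
Total = 18×70 + 17×90 = 2790.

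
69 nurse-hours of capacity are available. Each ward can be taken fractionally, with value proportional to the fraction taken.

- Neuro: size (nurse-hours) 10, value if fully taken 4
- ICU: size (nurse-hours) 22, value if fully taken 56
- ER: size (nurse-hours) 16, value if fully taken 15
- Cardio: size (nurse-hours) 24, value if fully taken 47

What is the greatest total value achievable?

Sort by value density: ICU 56/22≈2.55, Cardio 47/24≈1.96, ER 15/16≈0.938, Neuro 4/10≈0.4.
ICU: take in full, 22 nurse-hours for value 56 → 47 left.
Take all of Cardio (24 nurse-hours, value 47) → 23 nurse-hours left.
All 16 nurse-hours of ER fit (value 15) → 7 remain.
Only 7 nurse-hours remain; take 7/10 of Neuro for value 4×7/10 = 2.8.
Total value = 120.8.

120.8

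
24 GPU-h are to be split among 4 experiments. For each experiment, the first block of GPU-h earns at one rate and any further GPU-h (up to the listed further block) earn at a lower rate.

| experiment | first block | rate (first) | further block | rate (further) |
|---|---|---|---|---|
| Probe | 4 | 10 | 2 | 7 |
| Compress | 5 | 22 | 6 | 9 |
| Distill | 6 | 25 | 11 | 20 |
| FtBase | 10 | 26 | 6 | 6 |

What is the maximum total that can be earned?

Rank every tier by rate: FtBase/T1 26 > Distill/T1 25 > Compress/T1 22 > Distill/T2 20 > Probe/T1 10 > Compress/T2 9 > Probe/T2 7 > FtBase/T2 6.
FtBase/T1 (26): +10 → 14 left.
Distill T1 at 25: fill all 6 → 8 left.
Fill Compress T1 block (5 at 22) → 3 left.
3 remain; put them into Distill T2 at 20.
Total = 26×10 + 25×6 + 22×5 + 20×3 = 580.

580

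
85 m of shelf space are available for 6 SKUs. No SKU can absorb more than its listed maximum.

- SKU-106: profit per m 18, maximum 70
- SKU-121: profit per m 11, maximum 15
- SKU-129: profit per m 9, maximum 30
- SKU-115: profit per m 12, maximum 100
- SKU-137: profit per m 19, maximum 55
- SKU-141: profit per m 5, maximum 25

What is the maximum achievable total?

1585

Order the SKUs by profit per m: SKU-137 19 > SKU-106 18 > SKU-115 12 > SKU-121 11 > SKU-129 9 > SKU-141 5.
Give SKU-137 55 to hit its cap of 55 → 30 left.
SKU-106: +30 (room for 70) → 30. Pool exhausted.
Total = 18×30 + 19×55 = 1585.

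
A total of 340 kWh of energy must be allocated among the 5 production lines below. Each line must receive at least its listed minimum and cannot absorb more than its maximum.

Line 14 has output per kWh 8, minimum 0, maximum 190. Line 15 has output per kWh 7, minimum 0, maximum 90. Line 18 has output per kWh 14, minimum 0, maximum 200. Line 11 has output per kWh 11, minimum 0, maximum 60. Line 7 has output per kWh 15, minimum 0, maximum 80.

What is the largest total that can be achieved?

Meeting every minimum uses 0+0+0+0+0 = 0 kWh, leaving 340.
Order the production lines by output per kWh: Line 7 15 > Line 18 14 > Line 11 11 > Line 14 8 > Line 15 7.
Line 7: +80 to 80 (cap) → 260 left.
Give Line 18 200 more to hit its cap of 200 → 60 left.
Line 11 takes 60 more to reach its cap of 60 → 0 left.
Total = 14×200 + 11×60 + 15×80 = 4660.

4660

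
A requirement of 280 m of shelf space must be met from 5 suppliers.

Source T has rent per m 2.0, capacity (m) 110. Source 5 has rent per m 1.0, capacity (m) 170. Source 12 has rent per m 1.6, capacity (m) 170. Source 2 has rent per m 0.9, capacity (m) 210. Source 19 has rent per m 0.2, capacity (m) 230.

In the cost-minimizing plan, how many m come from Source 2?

Use suppliers in increasing cost order.
Source 19 at 0.2: take all 230 m — 50 still needed.
Take 50 from Source 2 at 0.9 to finish.
Source 5, Source 12, Source T: unused.

50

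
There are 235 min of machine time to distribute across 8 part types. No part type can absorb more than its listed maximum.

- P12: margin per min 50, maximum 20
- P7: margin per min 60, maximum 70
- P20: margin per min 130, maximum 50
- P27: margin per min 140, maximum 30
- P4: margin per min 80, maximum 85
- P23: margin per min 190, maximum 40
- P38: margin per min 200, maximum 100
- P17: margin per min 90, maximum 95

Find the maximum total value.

Highest margin per min first: P38 200 > P23 190 > P27 140 > P20 130 > P17 90 > P4 80 > P7 60 > P12 50.
Give P38 100 to hit its cap of 100 ; 135 left.
P23: +40 to 40 (cap) ; 95 left.
Give P27 30 to hit its cap of 30 ; 65 left.
P20 takes 50 to reach its cap of 50 ; 15 left.
P17: +15 (room for 95) → 15. Pool exhausted.
Total = 130×50 + 140×30 + 190×40 + 200×100 + 90×15 = 39650.

39650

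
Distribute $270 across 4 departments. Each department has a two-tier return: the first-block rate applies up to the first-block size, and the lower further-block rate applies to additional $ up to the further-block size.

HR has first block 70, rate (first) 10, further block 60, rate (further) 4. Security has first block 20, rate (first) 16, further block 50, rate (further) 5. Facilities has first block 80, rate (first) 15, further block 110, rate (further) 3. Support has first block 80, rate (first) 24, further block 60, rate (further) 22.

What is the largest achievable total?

Treat each block as its own option and order by rate: Support/first 24 > Support/second 22 > Security/first 16 > Facilities/first 15 > HR/first 10 > Security/second 5 > HR/second 4 > Facilities/second 3.
Fill Support first block (80 at 24) ; 190 left.
Support/second (22): +60 ; 130 left.
Fill Security first block (20 at 16) ; 110 left.
Facilities/first (15): +80 ; 30 left.
30 remain; put them into HR first at 10.
Total = 24×80 + 22×60 + 16×20 + 15×80 + 10×30 = 5060.

5060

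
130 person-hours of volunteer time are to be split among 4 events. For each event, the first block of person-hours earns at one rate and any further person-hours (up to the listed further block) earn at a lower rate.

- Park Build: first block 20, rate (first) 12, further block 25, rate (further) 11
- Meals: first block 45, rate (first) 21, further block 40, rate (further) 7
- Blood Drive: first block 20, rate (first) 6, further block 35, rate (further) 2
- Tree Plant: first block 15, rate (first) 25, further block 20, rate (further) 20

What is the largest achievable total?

2270

Treat each block as its own option and order by rate: Tree Plant/tier1 25 > Meals/tier1 21 > Tree Plant/tier2 20 > Park Build/tier1 12 > Park Build/tier2 11 > Meals/tier2 7 > Blood Drive/tier1 6 > Blood Drive/tier2 2.
Fill Tree Plant tier1 block (15 at 25) ; 115 left.
Fill Meals tier1 block (45 at 21) ; 70 left.
Tree Plant/tier2 (20): +20 ; 50 left.
Park Build tier1 at 12: fill all 20 ; 30 left.
Fill Park Build tier2 block (25 at 11) ; 5 left.
5 remain; put them into Meals tier2 at 7.
Total = 25×15 + 21×45 + 20×20 + 12×20 + 11×25 + 7×5 = 2270.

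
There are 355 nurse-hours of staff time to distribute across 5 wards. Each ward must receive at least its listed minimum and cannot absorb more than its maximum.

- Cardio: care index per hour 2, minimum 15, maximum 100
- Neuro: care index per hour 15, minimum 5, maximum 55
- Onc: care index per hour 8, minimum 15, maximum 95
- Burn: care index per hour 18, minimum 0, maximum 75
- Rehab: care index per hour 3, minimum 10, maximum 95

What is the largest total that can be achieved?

Meeting every minimum uses 15+5+15+0+10 = 45 nurse-hours, leaving 310.
Order the wards by care index per hour: Burn 18 > Neuro 15 > Onc 8 > Rehab 3 > Cardio 2.
Give Burn 75 more to hit its cap of 75 ; 235 left.
Give Neuro 50 more to hit its cap of 55 ; 185 left.
Give Onc 80 more to hit its cap of 95 ; 105 left.
Give Rehab 85 more to hit its cap of 95 ; 20 left.
Cardio: +20 (room for 85) → 35. Pool exhausted.
Total = 2×35 + 15×55 + 8×95 + 18×75 + 3×95 = 3290.

3290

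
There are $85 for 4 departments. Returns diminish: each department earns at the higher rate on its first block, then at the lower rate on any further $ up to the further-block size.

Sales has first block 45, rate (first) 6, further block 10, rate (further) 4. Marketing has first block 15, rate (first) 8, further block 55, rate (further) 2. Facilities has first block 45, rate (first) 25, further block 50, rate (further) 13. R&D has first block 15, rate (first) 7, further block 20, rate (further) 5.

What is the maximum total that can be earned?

1645

Order all 8 blocks by rate: Facilities/first 25 > Facilities/second 13 > Marketing/first 8 > R&D/first 7 > Sales/first 6 > R&D/second 5 > Sales/second 4 > Marketing/second 2.
Facilities/first (25): +45 ; 40 left.
40 remain; put them into Facilities second at 13.
Total = 25×45 + 13×40 = 1645.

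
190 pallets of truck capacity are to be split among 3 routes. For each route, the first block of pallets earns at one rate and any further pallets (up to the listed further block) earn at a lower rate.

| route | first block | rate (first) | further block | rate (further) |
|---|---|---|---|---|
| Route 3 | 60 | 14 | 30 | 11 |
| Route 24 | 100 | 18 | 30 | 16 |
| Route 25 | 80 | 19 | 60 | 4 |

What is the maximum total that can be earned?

Treat each block as its own option and order by rate: Route 25/first 19 > Route 24/first 18 > Route 24/second 16 > Route 3/first 14 > Route 3/second 11 > Route 25/second 4.
Route 25/first (19): +80 → 110 left.
Route 24 first at 18: fill all 100 → 10 left.
Route 24/second: +10 of 30 at 16; pool empty.
Total = 19×80 + 18×100 + 16×10 = 3480.

3480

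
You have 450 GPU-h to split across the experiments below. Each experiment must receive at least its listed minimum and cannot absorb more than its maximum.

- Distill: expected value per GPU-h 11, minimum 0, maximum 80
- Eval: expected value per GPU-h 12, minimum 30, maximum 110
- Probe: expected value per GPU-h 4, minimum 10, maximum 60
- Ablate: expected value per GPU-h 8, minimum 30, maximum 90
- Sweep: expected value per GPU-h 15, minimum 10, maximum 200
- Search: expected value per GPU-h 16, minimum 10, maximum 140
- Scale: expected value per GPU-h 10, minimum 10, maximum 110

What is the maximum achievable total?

Meeting every minimum uses 0+30+10+30+10+10+10 = 100 GPU-h, leaving 350.
Order the experiments by expected value per GPU-h: Search 16 > Sweep 15 > Eval 12 > Distill 11 > Scale 10 > Ablate 8 > Probe 4.
Search takes 130 more to reach its cap of 140 → 220 left.
Sweep takes 190 more to reach its cap of 200 → 30 left.
Eval has room for 80 more but only 30 remain, so it gets 60.
Total = 12×60 + 4×10 + 8×30 + 15×200 + 16×140 + 10×10 = 6340.

6340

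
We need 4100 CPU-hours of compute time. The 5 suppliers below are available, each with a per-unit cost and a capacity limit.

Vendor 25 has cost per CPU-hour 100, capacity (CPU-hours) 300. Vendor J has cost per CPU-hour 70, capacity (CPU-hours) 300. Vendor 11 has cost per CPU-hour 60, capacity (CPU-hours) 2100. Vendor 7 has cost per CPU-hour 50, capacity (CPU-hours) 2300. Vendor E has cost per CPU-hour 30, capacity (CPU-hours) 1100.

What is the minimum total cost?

190000

Fill from the cheapest supplier first.
Take 1100 from Vendor E at 30 — need 3000 more.
Take 2300 from Vendor 7 at 50 — need 700 more.
Vendor 11 (60): take the remaining 700 — done.
Vendor J, Vendor 25: unused.
Cost = 1100×30 + 2300×50 + 700×60 = 190000.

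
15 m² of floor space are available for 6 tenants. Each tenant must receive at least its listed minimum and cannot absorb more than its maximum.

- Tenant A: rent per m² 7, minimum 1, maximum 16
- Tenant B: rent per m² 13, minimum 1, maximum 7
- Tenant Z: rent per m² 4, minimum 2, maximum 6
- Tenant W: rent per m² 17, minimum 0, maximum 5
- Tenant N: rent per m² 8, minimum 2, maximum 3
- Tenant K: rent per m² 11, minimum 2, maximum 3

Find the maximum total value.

177

Meeting every minimum uses 1+1+2+0+2+2 = 8 m², leaving 7.
Rank by rent per m²: Tenant W 17 > Tenant B 13 > Tenant K 11 > Tenant N 8 > Tenant A 7 > Tenant Z 4.
Give Tenant W 5 more to hit its cap of 5 → 2 left.
Only 2 left; Tenant B takes them to reach 3.
Total = 7×1 + 13×3 + 4×2 + 17×5 + 8×2 + 11×2 = 177.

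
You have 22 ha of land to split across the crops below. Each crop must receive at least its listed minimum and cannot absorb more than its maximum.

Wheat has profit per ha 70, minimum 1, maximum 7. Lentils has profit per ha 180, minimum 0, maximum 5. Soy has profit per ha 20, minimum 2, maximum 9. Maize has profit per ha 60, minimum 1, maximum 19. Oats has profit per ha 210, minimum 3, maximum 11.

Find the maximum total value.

Meeting every minimum uses 1+0+2+1+3 = 7 ha, leaving 15.
Rank by profit per ha: Oats 210 > Lentils 180 > Wheat 70 > Maize 60 > Soy 20.
Oats: +8 to 11 (cap) ; 7 left.
Lentils: +5 to 5 (cap) ; 2 left.
Only 2 left; Wheat takes them to reach 3.
Total = 70×3 + 180×5 + 20×2 + 60×1 + 210×11 = 3520.

3520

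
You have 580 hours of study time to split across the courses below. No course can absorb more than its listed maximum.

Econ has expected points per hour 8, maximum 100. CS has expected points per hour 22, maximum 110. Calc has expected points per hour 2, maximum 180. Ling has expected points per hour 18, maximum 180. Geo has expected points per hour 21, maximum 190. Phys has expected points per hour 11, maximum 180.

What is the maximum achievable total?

10750

Rank by expected points per hour: CS 22 > Geo 21 > Ling 18 > Phys 11 > Econ 8 > Calc 2.
CS takes 110 to reach its cap of 110 — 470 left.
Give Geo 190 to hit its cap of 190 — 280 left.
Ling: +180 to 180 (cap) — 100 left.
Phys: +100 (room for 180) → 100. Pool exhausted.
Total = 22×110 + 18×180 + 21×190 + 11×100 = 10750.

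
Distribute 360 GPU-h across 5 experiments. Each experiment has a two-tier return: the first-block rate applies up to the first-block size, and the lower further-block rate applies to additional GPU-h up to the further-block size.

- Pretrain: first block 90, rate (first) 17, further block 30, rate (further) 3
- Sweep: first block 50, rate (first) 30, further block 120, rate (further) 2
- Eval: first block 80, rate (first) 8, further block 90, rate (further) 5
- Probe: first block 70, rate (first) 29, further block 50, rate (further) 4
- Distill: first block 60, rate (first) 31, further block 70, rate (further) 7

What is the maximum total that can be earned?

7630

Treat each block as its own option and order by rate: Distill/T1 31 > Sweep/T1 30 > Probe/T1 29 > Pretrain/T1 17 > Eval/T1 8 > Distill/T2 7 > Eval/T2 5 > Probe/T2 4 > Pretrain/T2 3 > Sweep/T2 2.
Distill/T1 (31): +60 — 300 left.
Sweep T1 at 30: fill all 50 — 250 left.
Probe T1 at 29: fill all 70 — 180 left.
Fill Pretrain T1 block (90 at 17) — 90 left.
Eval/T1 (8): +80 — 10 left.
Distill/T2: +10 of 70 at 7; pool empty.
Total = 31×60 + 30×50 + 29×70 + 17×90 + 8×80 + 7×10 = 7630.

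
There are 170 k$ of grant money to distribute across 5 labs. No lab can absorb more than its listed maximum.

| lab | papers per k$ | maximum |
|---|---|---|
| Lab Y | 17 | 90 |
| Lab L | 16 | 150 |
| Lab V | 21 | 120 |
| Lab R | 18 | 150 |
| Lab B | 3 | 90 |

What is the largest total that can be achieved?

3420

Rank by papers per k$: Lab V 21 > Lab R 18 > Lab Y 17 > Lab L 16 > Lab B 3.
Lab V takes 120 to reach its cap of 120 → 50 left.
Lab R has room for 150 but only 50 remain, so it gets 50.
Total = 21×120 + 18×50 = 3420.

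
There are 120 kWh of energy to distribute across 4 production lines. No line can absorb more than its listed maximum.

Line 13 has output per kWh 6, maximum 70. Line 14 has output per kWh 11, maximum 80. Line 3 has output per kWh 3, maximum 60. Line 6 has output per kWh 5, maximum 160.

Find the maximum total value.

Rank by output per kWh: Line 14 11 > Line 13 6 > Line 6 5 > Line 3 3.
Give Line 14 80 to hit its cap of 80 — 40 left.
Line 13 has room for 70 but only 40 remain, so it gets 40.
Total = 6×40 + 11×80 = 1120.

1120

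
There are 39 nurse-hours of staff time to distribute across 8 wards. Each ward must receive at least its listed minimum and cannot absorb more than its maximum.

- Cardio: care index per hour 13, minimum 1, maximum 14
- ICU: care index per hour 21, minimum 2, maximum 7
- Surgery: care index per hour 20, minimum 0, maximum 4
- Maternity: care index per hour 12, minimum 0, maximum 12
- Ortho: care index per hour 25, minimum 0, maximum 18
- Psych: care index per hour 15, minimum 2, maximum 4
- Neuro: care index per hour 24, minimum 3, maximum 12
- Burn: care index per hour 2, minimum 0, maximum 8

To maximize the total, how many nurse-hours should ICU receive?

6

Meeting every minimum uses 1+2+0+0+0+2+3+0 = 8 nurse-hours, leaving 31.
Rank by care index per hour: Ortho 25 > Neuro 24 > ICU 21 > Surgery 20 > Psych 15 > Cardio 13 > Maternity 12 > Burn 2.
Ortho takes 18 more to reach its cap of 18 — 13 left.
Neuro: +9 to 12 (cap) — 4 left.
ICU: +4 (room for 5) → 6. Pool exhausted.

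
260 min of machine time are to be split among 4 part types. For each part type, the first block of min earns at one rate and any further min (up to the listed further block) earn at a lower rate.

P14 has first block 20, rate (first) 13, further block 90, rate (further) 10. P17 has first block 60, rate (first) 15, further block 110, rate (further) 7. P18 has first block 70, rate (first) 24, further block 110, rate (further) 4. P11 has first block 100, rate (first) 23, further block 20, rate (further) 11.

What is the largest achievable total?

5250

Order all 8 blocks by rate: P18/first 24 > P11/first 23 > P17/first 15 > P14/first 13 > P11/second 11 > P14/second 10 > P17/second 7 > P18/second 4.
P18/first (24): +70 → 190 left.
P11 first at 23: fill all 100 → 90 left.
P17 first at 15: fill all 60 → 30 left.
P14 first at 13: fill all 20 → 10 left.
P11 second at 11: only 10 left, fill 10.
Total = 24×70 + 23×100 + 15×60 + 13×20 + 11×10 = 5250.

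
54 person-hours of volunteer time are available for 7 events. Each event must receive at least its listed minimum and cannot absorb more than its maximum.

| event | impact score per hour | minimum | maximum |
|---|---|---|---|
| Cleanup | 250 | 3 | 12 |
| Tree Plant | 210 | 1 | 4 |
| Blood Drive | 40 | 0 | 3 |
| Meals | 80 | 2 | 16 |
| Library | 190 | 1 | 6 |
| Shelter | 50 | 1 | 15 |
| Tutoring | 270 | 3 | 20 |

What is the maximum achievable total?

11310

Meeting every minimum uses 3+1+0+2+1+1+3 = 11 person-hours, leaving 43.
Order the events by impact score per hour: Tutoring 270 > Cleanup 250 > Tree Plant 210 > Library 190 > Meals 80 > Shelter 50 > Blood Drive 40.
Tutoring takes 17 more to reach its cap of 20 — 26 left.
Cleanup takes 9 more to reach its cap of 12 — 17 left.
Tree Plant: +3 to 4 (cap) — 14 left.
Library takes 5 more to reach its cap of 6 — 9 left.
Only 9 left; Meals takes them to reach 11.
Total = 250×12 + 210×4 + 80×11 + 190×6 + 50×1 + 270×20 = 11310.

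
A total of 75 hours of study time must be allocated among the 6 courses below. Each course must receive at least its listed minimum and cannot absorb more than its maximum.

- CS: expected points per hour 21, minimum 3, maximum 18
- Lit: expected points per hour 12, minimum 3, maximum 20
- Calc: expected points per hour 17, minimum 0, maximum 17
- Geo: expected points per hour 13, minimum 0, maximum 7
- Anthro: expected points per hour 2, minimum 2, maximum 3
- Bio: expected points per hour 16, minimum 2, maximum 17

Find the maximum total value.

Meeting every minimum uses 3+3+0+0+2+2 = 10 hours, leaving 65.
Order the courses by expected points per hour: CS 21 > Calc 17 > Bio 16 > Geo 13 > Lit 12 > Anthro 2.
CS takes 15 more to reach its cap of 18 → 50 left.
Calc takes 17 more to reach its cap of 17 → 33 left.
Give Bio 15 more to hit its cap of 17 → 18 left.
Give Geo 7 more to hit its cap of 7 → 11 left.
Lit has room for 17 more but only 11 remain, so it gets 14.
Total = 21×18 + 12×14 + 17×17 + 13×7 + 2×2 + 16×17 = 1202.

1202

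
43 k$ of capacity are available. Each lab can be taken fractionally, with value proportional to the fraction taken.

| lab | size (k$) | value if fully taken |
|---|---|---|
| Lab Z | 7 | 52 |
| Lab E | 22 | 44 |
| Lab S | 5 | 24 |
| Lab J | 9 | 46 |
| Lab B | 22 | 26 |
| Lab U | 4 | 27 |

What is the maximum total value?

185

Best value per unit of size first: Lab Z 52/7≈7.43, Lab U 27/4≈6.75, Lab J 46/9≈5.11, Lab S 24/5≈4.8, Lab E 44/22≈2, Lab B 26/22≈1.18.
Lab Z: take in full, 7 k$ for value 52 → 36 left.
Lab U: take in full, 4 k$ for value 27 → 32 left.
Lab J: take in full, 9 k$ for value 46 → 23 left.
All 5 k$ of Lab S fit (value 24) → 18 remain.
18 k$ left: a 18/22 share of Lab E gives 44×18/22 = 36.
Total value = 185.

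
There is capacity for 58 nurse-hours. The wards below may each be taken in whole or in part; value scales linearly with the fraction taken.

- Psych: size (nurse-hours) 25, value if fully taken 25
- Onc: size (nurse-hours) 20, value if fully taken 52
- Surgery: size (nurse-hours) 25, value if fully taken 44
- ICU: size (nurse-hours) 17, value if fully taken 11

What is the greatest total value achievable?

Rank by value-to-size ratio: Onc 52/20≈2.6, Surgery 44/25≈1.76, Psych 25/25≈1, ICU 11/17≈0.647.
Take all of Onc (20 nurse-hours, value 52) — 38 nurse-hours left.
Surgery: take in full, 25 nurse-hours for value 44 — 13 left.
13 nurse-hours left: a 13/25 share of Psych gives 25×13/25 = 13.
Total value = 109.

109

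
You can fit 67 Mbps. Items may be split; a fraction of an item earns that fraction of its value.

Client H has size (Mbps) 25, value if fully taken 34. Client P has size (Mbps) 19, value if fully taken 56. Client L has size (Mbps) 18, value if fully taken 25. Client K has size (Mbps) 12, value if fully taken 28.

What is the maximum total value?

133.48

Rank by value-to-size ratio: Client P 56/19≈2.95, Client K 28/12≈2.33, Client L 25/18≈1.39, Client H 34/25≈1.36.
Take all of Client P (19 Mbps, value 56) → 48 Mbps left.
All 12 Mbps of Client K fit (value 28) → 36 remain.
Take all of Client L (18 Mbps, value 25) → 18 Mbps left.
Fill the last 18 Mbps with part of Client H: 18/25 of it earns 24.48.
Total value = 133.48.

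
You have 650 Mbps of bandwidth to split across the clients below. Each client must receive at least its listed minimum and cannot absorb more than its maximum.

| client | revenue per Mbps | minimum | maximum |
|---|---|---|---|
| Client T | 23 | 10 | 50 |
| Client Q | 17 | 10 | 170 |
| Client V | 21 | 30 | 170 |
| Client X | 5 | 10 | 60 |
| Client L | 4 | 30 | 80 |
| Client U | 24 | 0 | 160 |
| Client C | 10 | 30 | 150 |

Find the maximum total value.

12220

Meeting every minimum uses 10+10+30+10+30+0+30 = 120 Mbps, leaving 530.
Order the clients by revenue per Mbps: Client U 24 > Client T 23 > Client V 21 > Client Q 17 > Client C 10 > Client X 5 > Client L 4.
Give Client U 160 more to hit its cap of 160 ; 370 left.
Give Client T 40 more to hit its cap of 50 ; 330 left.
Client V: +140 to 170 (cap) ; 190 left.
Client Q takes 160 more to reach its cap of 170 ; 30 left.
Client C: +30 (room for 120) → 60. Pool exhausted.
Total = 23×50 + 17×170 + 21×170 + 5×10 + 4×30 + 24×160 + 10×60 = 12220.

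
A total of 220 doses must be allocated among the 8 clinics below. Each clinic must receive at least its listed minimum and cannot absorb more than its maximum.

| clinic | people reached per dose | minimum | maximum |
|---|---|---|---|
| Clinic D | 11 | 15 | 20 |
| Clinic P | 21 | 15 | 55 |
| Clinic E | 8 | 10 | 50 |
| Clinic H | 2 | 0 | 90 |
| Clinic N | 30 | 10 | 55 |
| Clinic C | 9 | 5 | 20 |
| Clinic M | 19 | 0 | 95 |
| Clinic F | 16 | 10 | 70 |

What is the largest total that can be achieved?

Meeting every minimum uses 15+15+10+0+10+5+0+10 = 65 doses, leaving 155.
Rank by people reached per dose: Clinic N 30 > Clinic P 21 > Clinic M 19 > Clinic F 16 > Clinic D 11 > Clinic C 9 > Clinic E 8 > Clinic H 2.
Give Clinic N 45 more to hit its cap of 55 → 110 left.
Give Clinic P 40 more to hit its cap of 55 → 70 left.
Clinic M: +70 (room for 95) → 70. Pool exhausted.
Total = 11×15 + 21×55 + 8×10 + 30×55 + 9×5 + 19×70 + 16×10 = 4585.

4585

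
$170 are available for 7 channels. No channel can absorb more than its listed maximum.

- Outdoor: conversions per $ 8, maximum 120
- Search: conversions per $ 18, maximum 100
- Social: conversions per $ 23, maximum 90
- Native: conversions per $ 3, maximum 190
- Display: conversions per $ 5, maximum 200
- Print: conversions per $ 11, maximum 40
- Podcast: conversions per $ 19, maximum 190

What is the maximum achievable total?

3590

Highest conversions per $ first: Social 23 > Podcast 19 > Search 18 > Print 11 > Outdoor 8 > Display 5 > Native 3.
Social takes 90 to reach its cap of 90 ; 80 left.
Podcast has room for 190 but only 80 remain, so it gets 80.
Total = 23×90 + 19×80 = 3590.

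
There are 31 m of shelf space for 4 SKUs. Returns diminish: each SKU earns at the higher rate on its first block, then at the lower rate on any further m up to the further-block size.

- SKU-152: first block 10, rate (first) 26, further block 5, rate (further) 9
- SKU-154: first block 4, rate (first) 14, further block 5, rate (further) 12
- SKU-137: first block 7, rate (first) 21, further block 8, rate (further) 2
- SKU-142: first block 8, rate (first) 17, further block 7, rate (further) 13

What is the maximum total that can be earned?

625

Rank every tier by rate: SKU-152/first 26 > SKU-137/first 21 > SKU-142/first 17 > SKU-154/first 14 > SKU-142/second 13 > SKU-154/second 12 > SKU-152/second 9 > SKU-137/second 2.
Fill SKU-152 first block (10 at 26) ; 21 left.
SKU-137 first at 21: fill all 7 ; 14 left.
Fill SKU-142 first block (8 at 17) ; 6 left.
SKU-154/first (14): +4 ; 2 left.
2 remain; put them into SKU-142 second at 13.
Total = 26×10 + 21×7 + 17×8 + 14×4 + 13×2 = 625.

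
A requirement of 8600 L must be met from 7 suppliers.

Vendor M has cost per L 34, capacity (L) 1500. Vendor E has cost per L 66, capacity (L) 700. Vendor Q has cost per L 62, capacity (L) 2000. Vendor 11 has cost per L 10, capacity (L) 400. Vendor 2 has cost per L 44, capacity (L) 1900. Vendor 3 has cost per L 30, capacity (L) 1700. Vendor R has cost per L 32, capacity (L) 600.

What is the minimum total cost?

Use suppliers in increasing cost order.
Vendor 11 (10): use full 400 ; 8200 L to go.
Take 1700 from Vendor 3 at 30 ; need 6500 more.
Vendor R at 32: take all 600 L ; 5900 still needed.
Take 1500 from Vendor M at 34 ; need 4400 more.
Take 1900 from Vendor 2 at 44 ; need 2500 more.
Take 2000 from Vendor Q at 62 ; need 500 more.
Vendor E at 66: take 500 of its 700 ; requirement met.
Cost = 400×10 + 1700×30 + 600×32 + 1500×34 + 1900×44 + 2000×62 + 500×66 = 365800.

365800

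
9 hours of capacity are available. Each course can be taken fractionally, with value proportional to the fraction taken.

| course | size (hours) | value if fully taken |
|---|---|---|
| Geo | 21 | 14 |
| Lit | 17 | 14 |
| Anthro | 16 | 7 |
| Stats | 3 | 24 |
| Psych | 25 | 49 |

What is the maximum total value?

35.76

Rank by value-to-size ratio: Stats 24/3≈8, Psych 49/25≈1.96, Lit 14/17≈0.824, Geo 14/21≈0.667, Anthro 7/16≈0.438.
All 3 hours of Stats fit (value 24) ; 6 remain.
Only 6 hours remain; take 6/25 of Psych for value 49×6/25 = 11.76.
Total value = 35.76.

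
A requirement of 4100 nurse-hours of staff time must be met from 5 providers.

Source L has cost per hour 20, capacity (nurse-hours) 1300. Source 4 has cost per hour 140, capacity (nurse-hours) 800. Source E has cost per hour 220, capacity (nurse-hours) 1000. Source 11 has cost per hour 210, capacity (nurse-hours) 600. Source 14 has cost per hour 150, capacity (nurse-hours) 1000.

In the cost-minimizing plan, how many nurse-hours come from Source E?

400

Fill from the cheapest provider first.
Take 1300 from Source L at 20 → need 2800 more.
Source 4 at 140: take all 800 nurse-hours → 2000 still needed.
Source 14 (150): use full 1000 → 1000 nurse-hours to go.
Source 11 (210): use full 600 → 400 nurse-hours to go.
Source E at 220: take 400 of its 1000 → requirement met.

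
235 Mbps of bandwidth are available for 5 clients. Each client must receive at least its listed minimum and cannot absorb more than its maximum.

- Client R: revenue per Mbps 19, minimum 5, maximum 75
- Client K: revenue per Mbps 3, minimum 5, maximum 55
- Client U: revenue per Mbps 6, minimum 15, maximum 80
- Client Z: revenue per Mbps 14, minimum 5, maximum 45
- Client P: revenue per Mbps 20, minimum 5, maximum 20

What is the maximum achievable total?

Meeting every minimum uses 5+5+15+5+5 = 35 Mbps, leaving 200.
Rank by revenue per Mbps: Client P 20 > Client R 19 > Client Z 14 > Client U 6 > Client K 3.
Client P: +15 to 20 (cap) ; 185 left.
Client R takes 70 more to reach its cap of 75 ; 115 left.
Client Z: +40 to 45 (cap) ; 75 left.
Client U: +65 to 80 (cap) ; 10 left.
Only 10 left; Client K takes them to reach 15.
Total = 19×75 + 3×15 + 6×80 + 14×45 + 20×20 = 2980.

2980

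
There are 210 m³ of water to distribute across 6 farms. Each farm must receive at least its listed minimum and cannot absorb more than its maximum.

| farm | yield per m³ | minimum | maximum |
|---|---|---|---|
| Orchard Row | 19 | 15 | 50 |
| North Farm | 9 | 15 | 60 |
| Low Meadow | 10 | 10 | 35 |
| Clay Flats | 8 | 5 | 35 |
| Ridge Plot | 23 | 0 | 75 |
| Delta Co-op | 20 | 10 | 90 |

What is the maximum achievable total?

4085

Meeting every minimum uses 15+15+10+5+0+10 = 55 m³, leaving 155.
Rank by yield per m³: Ridge Plot 23 > Delta Co-op 20 > Orchard Row 19 > Low Meadow 10 > North Farm 9 > Clay Flats 8.
Ridge Plot: +75 to 75 (cap) ; 80 left.
Delta Co-op takes 80 more to reach its cap of 90 ; 0 left.
Total = 19×15 + 9×15 + 10×10 + 8×5 + 23×75 + 20×90 = 4085.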